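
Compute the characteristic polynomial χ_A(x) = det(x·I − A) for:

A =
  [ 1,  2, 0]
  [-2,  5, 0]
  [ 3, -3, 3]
x^3 - 9*x^2 + 27*x - 27

Expanding det(x·I − A) (e.g. by cofactor expansion or by noting that A is similar to its Jordan form J, which has the same characteristic polynomial as A) gives
  χ_A(x) = x^3 - 9*x^2 + 27*x - 27
which factors as (x - 3)^3. The eigenvalues (with algebraic multiplicities) are λ = 3 with multiplicity 3.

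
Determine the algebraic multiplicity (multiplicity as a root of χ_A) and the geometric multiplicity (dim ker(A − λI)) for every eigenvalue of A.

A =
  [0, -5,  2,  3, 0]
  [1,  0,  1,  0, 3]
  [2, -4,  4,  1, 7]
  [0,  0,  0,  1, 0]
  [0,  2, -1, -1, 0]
λ = 1: alg = 5, geom = 3

Step 1 — factor the characteristic polynomial to read off the algebraic multiplicities:
  χ_A(x) = (x - 1)^5

Step 2 — compute geometric multiplicities via the rank-nullity identity g(λ) = n − rank(A − λI):
  rank(A − (1)·I) = 2, so dim ker(A − (1)·I) = n − 2 = 3

Summary:
  λ = 1: algebraic multiplicity = 5, geometric multiplicity = 3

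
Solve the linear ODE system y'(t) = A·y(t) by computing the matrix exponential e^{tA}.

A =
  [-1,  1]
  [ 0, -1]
e^{tA} =
  [exp(-t), t*exp(-t)]
  [0, exp(-t)]

Strategy: write A = P · J · P⁻¹ where J is a Jordan canonical form, so e^{tA} = P · e^{tJ} · P⁻¹, and e^{tJ} can be computed block-by-block.

A has Jordan form
J =
  [-1,  1]
  [ 0, -1]
(up to reordering of blocks).

Per-block formulas:
  For a 2×2 Jordan block J_2(-1): exp(t · J_2(-1)) = e^(-1t)·(I + t·N), where N is the 2×2 nilpotent shift.

After assembling e^{tJ} and conjugating by P, we get:

e^{tA} =
  [exp(-t), t*exp(-t)]
  [0, exp(-t)]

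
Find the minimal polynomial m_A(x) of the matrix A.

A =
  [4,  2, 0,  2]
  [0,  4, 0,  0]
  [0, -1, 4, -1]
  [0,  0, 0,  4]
x^2 - 8*x + 16

The characteristic polynomial is χ_A(x) = (x - 4)^4, so the eigenvalues are known. The minimal polynomial is
  m_A(x) = Π_λ (x − λ)^{k_λ}
where k_λ is the size of the *largest* Jordan block for λ (equivalently, the smallest k with (A − λI)^k v = 0 for every generalised eigenvector v of λ).

  λ = 4: largest Jordan block has size 2, contributing (x − 4)^2

So m_A(x) = (x - 4)^2 = x^2 - 8*x + 16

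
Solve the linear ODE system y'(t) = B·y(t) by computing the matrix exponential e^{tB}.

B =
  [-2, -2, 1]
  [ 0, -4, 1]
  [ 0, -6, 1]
e^{tB} =
  [exp(-2*t), -2*exp(-t) + 2*exp(-2*t), exp(-t) - exp(-2*t)]
  [0, -2*exp(-t) + 3*exp(-2*t), exp(-t) - exp(-2*t)]
  [0, -6*exp(-t) + 6*exp(-2*t), 3*exp(-t) - 2*exp(-2*t)]

Strategy: write B = P · J · P⁻¹ where J is a Jordan canonical form, so e^{tB} = P · e^{tJ} · P⁻¹, and e^{tJ} can be computed block-by-block.

B has Jordan form
J =
  [-2,  0,  0]
  [ 0, -2,  0]
  [ 0,  0, -1]
(up to reordering of blocks).

Per-block formulas:
  For a 1×1 block at λ = -2: exp(t · [-2]) = [e^(-2t)].
  For a 1×1 block at λ = -1: exp(t · [-1]) = [e^(-1t)].

After assembling e^{tJ} and conjugating by P, we get:

e^{tB} =
  [exp(-2*t), -2*exp(-t) + 2*exp(-2*t), exp(-t) - exp(-2*t)]
  [0, -2*exp(-t) + 3*exp(-2*t), exp(-t) - exp(-2*t)]
  [0, -6*exp(-t) + 6*exp(-2*t), 3*exp(-t) - 2*exp(-2*t)]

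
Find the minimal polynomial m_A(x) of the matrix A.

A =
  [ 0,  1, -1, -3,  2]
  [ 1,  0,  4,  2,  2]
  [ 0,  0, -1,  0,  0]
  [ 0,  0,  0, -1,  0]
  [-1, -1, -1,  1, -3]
x^3 + 3*x^2 + 3*x + 1

The characteristic polynomial is χ_A(x) = (x + 1)^5, so the eigenvalues are known. The minimal polynomial is
  m_A(x) = Π_λ (x − λ)^{k_λ}
where k_λ is the size of the *largest* Jordan block for λ (equivalently, the smallest k with (A − λI)^k v = 0 for every generalised eigenvector v of λ).

  λ = -1: largest Jordan block has size 3, contributing (x + 1)^3

So m_A(x) = (x + 1)^3 = x^3 + 3*x^2 + 3*x + 1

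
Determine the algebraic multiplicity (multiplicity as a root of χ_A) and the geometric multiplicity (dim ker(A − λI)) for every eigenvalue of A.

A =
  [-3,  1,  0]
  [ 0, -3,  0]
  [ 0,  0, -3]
λ = -3: alg = 3, geom = 2

Step 1 — factor the characteristic polynomial to read off the algebraic multiplicities:
  χ_A(x) = (x + 3)^3

Step 2 — compute geometric multiplicities via the rank-nullity identity g(λ) = n − rank(A − λI):
  rank(A − (-3)·I) = 1, so dim ker(A − (-3)·I) = n − 1 = 2

Summary:
  λ = -3: algebraic multiplicity = 3, geometric multiplicity = 2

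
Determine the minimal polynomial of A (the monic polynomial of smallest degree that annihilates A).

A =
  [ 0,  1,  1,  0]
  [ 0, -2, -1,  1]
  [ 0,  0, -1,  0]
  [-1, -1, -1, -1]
x^3 + 3*x^2 + 3*x + 1

The characteristic polynomial is χ_A(x) = (x + 1)^4, so the eigenvalues are known. The minimal polynomial is
  m_A(x) = Π_λ (x − λ)^{k_λ}
where k_λ is the size of the *largest* Jordan block for λ (equivalently, the smallest k with (A − λI)^k v = 0 for every generalised eigenvector v of λ).

  λ = -1: largest Jordan block has size 3, contributing (x + 1)^3

So m_A(x) = (x + 1)^3 = x^3 + 3*x^2 + 3*x + 1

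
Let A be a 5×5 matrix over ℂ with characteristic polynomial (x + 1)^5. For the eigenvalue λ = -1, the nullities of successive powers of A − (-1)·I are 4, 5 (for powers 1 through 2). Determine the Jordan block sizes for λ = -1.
Block sizes for λ = -1: [2, 1, 1, 1]

From the dimensions of kernels of powers, the number of Jordan blocks of size at least j is d_j − d_{j−1} where d_j = dim ker(N^j) (with d_0 = 0). Computing the differences gives [4, 1].
The number of blocks of size exactly k is (#blocks of size ≥ k) − (#blocks of size ≥ k + 1), so the partition is: 3 block(s) of size 1, 1 block(s) of size 2.
In nonincreasing order the block sizes are [2, 1, 1, 1].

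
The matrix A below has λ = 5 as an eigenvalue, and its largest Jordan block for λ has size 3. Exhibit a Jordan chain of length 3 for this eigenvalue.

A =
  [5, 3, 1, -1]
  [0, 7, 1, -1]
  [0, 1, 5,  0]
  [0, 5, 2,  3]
A Jordan chain for λ = 5 of length 3:
v_1 = (2, 0, 2, 2)ᵀ
v_2 = (3, 2, 1, 5)ᵀ
v_3 = (0, 1, 0, 0)ᵀ

Let N = A − (5)·I. We want v_3 with N^3 v_3 = 0 but N^2 v_3 ≠ 0; then v_{j-1} := N · v_j for j = 3, …, 2.

Pick v_3 = (0, 1, 0, 0)ᵀ.
Then v_2 = N · v_3 = (3, 2, 1, 5)ᵀ.
Then v_1 = N · v_2 = (2, 0, 2, 2)ᵀ.

Sanity check: (A − (5)·I) v_1 = (0, 0, 0, 0)ᵀ = 0. ✓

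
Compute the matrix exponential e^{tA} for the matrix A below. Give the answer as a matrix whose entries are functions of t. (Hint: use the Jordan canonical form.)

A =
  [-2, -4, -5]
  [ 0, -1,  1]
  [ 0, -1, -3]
e^{tA} =
  [exp(-2*t), t^2*exp(-2*t)/2 - 4*t*exp(-2*t), t^2*exp(-2*t)/2 - 5*t*exp(-2*t)]
  [0, t*exp(-2*t) + exp(-2*t), t*exp(-2*t)]
  [0, -t*exp(-2*t), -t*exp(-2*t) + exp(-2*t)]

Strategy: write A = P · J · P⁻¹ where J is a Jordan canonical form, so e^{tA} = P · e^{tJ} · P⁻¹, and e^{tJ} can be computed block-by-block.

A has Jordan form
J =
  [-2,  1,  0]
  [ 0, -2,  1]
  [ 0,  0, -2]
(up to reordering of blocks).

Per-block formulas:
  For a 3×3 Jordan block J_3(-2): exp(t · J_3(-2)) = e^(-2t)·(I + t·N + (t^2/2)·N^2), where N is the 3×3 nilpotent shift.

After assembling e^{tJ} and conjugating by P, we get:

e^{tA} =
  [exp(-2*t), t^2*exp(-2*t)/2 - 4*t*exp(-2*t), t^2*exp(-2*t)/2 - 5*t*exp(-2*t)]
  [0, t*exp(-2*t) + exp(-2*t), t*exp(-2*t)]
  [0, -t*exp(-2*t), -t*exp(-2*t) + exp(-2*t)]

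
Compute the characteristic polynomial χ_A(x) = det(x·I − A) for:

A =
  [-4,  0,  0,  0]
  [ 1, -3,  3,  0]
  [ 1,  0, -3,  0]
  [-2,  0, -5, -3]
x^4 + 13*x^3 + 63*x^2 + 135*x + 108

Expanding det(x·I − A) (e.g. by cofactor expansion or by noting that A is similar to its Jordan form J, which has the same characteristic polynomial as A) gives
  χ_A(x) = x^4 + 13*x^3 + 63*x^2 + 135*x + 108
which factors as (x + 3)^3*(x + 4). The eigenvalues (with algebraic multiplicities) are λ = -4 with multiplicity 1, λ = -3 with multiplicity 3.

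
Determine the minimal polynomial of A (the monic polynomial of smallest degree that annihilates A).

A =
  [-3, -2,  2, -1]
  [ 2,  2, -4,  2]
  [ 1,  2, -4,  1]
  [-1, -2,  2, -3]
x^2 + 4*x + 4

The characteristic polynomial is χ_A(x) = (x + 2)^4, so the eigenvalues are known. The minimal polynomial is
  m_A(x) = Π_λ (x − λ)^{k_λ}
where k_λ is the size of the *largest* Jordan block for λ (equivalently, the smallest k with (A − λI)^k v = 0 for every generalised eigenvector v of λ).

  λ = -2: largest Jordan block has size 2, contributing (x + 2)^2

So m_A(x) = (x + 2)^2 = x^2 + 4*x + 4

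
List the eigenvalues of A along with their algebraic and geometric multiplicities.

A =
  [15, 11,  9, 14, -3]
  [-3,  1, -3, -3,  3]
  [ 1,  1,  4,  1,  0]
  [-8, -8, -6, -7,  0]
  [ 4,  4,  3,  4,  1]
λ = 1: alg = 2, geom = 2; λ = 4: alg = 3, geom = 2

Step 1 — factor the characteristic polynomial to read off the algebraic multiplicities:
  χ_A(x) = (x - 4)^3*(x - 1)^2

Step 2 — compute geometric multiplicities via the rank-nullity identity g(λ) = n − rank(A − λI):
  rank(A − (1)·I) = 3, so dim ker(A − (1)·I) = n − 3 = 2
  rank(A − (4)·I) = 3, so dim ker(A − (4)·I) = n − 3 = 2

Summary:
  λ = 1: algebraic multiplicity = 2, geometric multiplicity = 2
  λ = 4: algebraic multiplicity = 3, geometric multiplicity = 2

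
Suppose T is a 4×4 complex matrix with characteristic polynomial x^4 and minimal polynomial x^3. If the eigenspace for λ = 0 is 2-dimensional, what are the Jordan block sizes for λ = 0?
Block sizes for λ = 0: [3, 1]

Step 1 — from the characteristic polynomial, algebraic multiplicity of λ = 0 is 4. From dim ker(T − (0)·I) = 2, there are exactly 2 Jordan blocks for λ = 0.
Step 2 — from the minimal polynomial, the factor (x − 0)^3 tells us the largest block for λ = 0 has size 3.
Step 3 — with total size 4, 2 blocks, and largest block 3, the block sizes (in nonincreasing order) are [3, 1].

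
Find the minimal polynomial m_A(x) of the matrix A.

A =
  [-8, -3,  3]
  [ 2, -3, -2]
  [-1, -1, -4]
x^2 + 10*x + 25

The characteristic polynomial is χ_A(x) = (x + 5)^3, so the eigenvalues are known. The minimal polynomial is
  m_A(x) = Π_λ (x − λ)^{k_λ}
where k_λ is the size of the *largest* Jordan block for λ (equivalently, the smallest k with (A − λI)^k v = 0 for every generalised eigenvector v of λ).

  λ = -5: largest Jordan block has size 2, contributing (x + 5)^2

So m_A(x) = (x + 5)^2 = x^2 + 10*x + 25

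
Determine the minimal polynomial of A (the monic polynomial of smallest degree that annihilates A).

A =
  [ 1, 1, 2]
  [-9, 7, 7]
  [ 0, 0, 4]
x^3 - 12*x^2 + 48*x - 64

The characteristic polynomial is χ_A(x) = (x - 4)^3, so the eigenvalues are known. The minimal polynomial is
  m_A(x) = Π_λ (x − λ)^{k_λ}
where k_λ is the size of the *largest* Jordan block for λ (equivalently, the smallest k with (A − λI)^k v = 0 for every generalised eigenvector v of λ).

  λ = 4: largest Jordan block has size 3, contributing (x − 4)^3

So m_A(x) = (x - 4)^3 = x^3 - 12*x^2 + 48*x - 64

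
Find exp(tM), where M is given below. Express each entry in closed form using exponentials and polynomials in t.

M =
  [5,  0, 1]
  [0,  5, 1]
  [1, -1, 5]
e^{tM} =
  [t^2*exp(5*t)/2 + exp(5*t), -t^2*exp(5*t)/2, t*exp(5*t)]
  [t^2*exp(5*t)/2, -t^2*exp(5*t)/2 + exp(5*t), t*exp(5*t)]
  [t*exp(5*t), -t*exp(5*t), exp(5*t)]

Strategy: write M = P · J · P⁻¹ where J is a Jordan canonical form, so e^{tM} = P · e^{tJ} · P⁻¹, and e^{tJ} can be computed block-by-block.

M has Jordan form
J =
  [5, 1, 0]
  [0, 5, 1]
  [0, 0, 5]
(up to reordering of blocks).

Per-block formulas:
  For a 3×3 Jordan block J_3(5): exp(t · J_3(5)) = e^(5t)·(I + t·N + (t^2/2)·N^2), where N is the 3×3 nilpotent shift.

After assembling e^{tJ} and conjugating by P, we get:

e^{tM} =
  [t^2*exp(5*t)/2 + exp(5*t), -t^2*exp(5*t)/2, t*exp(5*t)]
  [t^2*exp(5*t)/2, -t^2*exp(5*t)/2 + exp(5*t), t*exp(5*t)]
  [t*exp(5*t), -t*exp(5*t), exp(5*t)]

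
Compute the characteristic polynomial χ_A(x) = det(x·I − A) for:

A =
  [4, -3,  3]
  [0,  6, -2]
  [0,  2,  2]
x^3 - 12*x^2 + 48*x - 64

Expanding det(x·I − A) (e.g. by cofactor expansion or by noting that A is similar to its Jordan form J, which has the same characteristic polynomial as A) gives
  χ_A(x) = x^3 - 12*x^2 + 48*x - 64
which factors as (x - 4)^3. The eigenvalues (with algebraic multiplicities) are λ = 4 with multiplicity 3.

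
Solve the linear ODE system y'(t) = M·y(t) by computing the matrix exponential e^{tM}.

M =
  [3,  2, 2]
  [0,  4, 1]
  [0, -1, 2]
e^{tM} =
  [exp(3*t), 2*t*exp(3*t), 2*t*exp(3*t)]
  [0, t*exp(3*t) + exp(3*t), t*exp(3*t)]
  [0, -t*exp(3*t), -t*exp(3*t) + exp(3*t)]

Strategy: write M = P · J · P⁻¹ where J is a Jordan canonical form, so e^{tM} = P · e^{tJ} · P⁻¹, and e^{tJ} can be computed block-by-block.

M has Jordan form
J =
  [3, 1, 0]
  [0, 3, 0]
  [0, 0, 3]
(up to reordering of blocks).

Per-block formulas:
  For a 1×1 block at λ = 3: exp(t · [3]) = [e^(3t)].
  For a 2×2 Jordan block J_2(3): exp(t · J_2(3)) = e^(3t)·(I + t·N), where N is the 2×2 nilpotent shift.

After assembling e^{tJ} and conjugating by P, we get:

e^{tM} =
  [exp(3*t), 2*t*exp(3*t), 2*t*exp(3*t)]
  [0, t*exp(3*t) + exp(3*t), t*exp(3*t)]
  [0, -t*exp(3*t), -t*exp(3*t) + exp(3*t)]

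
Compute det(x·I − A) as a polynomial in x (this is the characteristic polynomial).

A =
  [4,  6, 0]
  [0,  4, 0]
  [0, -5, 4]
x^3 - 12*x^2 + 48*x - 64

Expanding det(x·I − A) (e.g. by cofactor expansion or by noting that A is similar to its Jordan form J, which has the same characteristic polynomial as A) gives
  χ_A(x) = x^3 - 12*x^2 + 48*x - 64
which factors as (x - 4)^3. The eigenvalues (with algebraic multiplicities) are λ = 4 with multiplicity 3.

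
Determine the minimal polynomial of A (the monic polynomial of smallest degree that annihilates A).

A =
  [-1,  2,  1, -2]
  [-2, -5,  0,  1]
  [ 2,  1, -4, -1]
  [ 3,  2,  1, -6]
x^3 + 12*x^2 + 48*x + 64

The characteristic polynomial is χ_A(x) = (x + 4)^4, so the eigenvalues are known. The minimal polynomial is
  m_A(x) = Π_λ (x − λ)^{k_λ}
where k_λ is the size of the *largest* Jordan block for λ (equivalently, the smallest k with (A − λI)^k v = 0 for every generalised eigenvector v of λ).

  λ = -4: largest Jordan block has size 3, contributing (x + 4)^3

So m_A(x) = (x + 4)^3 = x^3 + 12*x^2 + 48*x + 64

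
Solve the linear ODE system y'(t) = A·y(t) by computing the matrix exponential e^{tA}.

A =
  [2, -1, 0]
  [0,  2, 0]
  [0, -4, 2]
e^{tA} =
  [exp(2*t), -t*exp(2*t), 0]
  [0, exp(2*t), 0]
  [0, -4*t*exp(2*t), exp(2*t)]

Strategy: write A = P · J · P⁻¹ where J is a Jordan canonical form, so e^{tA} = P · e^{tJ} · P⁻¹, and e^{tJ} can be computed block-by-block.

A has Jordan form
J =
  [2, 1, 0]
  [0, 2, 0]
  [0, 0, 2]
(up to reordering of blocks).

Per-block formulas:
  For a 1×1 block at λ = 2: exp(t · [2]) = [e^(2t)].
  For a 2×2 Jordan block J_2(2): exp(t · J_2(2)) = e^(2t)·(I + t·N), where N is the 2×2 nilpotent shift.

After assembling e^{tJ} and conjugating by P, we get:

e^{tA} =
  [exp(2*t), -t*exp(2*t), 0]
  [0, exp(2*t), 0]
  [0, -4*t*exp(2*t), exp(2*t)]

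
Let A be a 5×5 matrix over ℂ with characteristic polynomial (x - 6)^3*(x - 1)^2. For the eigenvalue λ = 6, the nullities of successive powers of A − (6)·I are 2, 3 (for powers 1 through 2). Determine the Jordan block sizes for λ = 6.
Block sizes for λ = 6: [2, 1]

From the dimensions of kernels of powers, the number of Jordan blocks of size at least j is d_j − d_{j−1} where d_j = dim ker(N^j) (with d_0 = 0). Computing the differences gives [2, 1].
The number of blocks of size exactly k is (#blocks of size ≥ k) − (#blocks of size ≥ k + 1), so the partition is: 1 block(s) of size 1, 1 block(s) of size 2.
In nonincreasing order the block sizes are [2, 1].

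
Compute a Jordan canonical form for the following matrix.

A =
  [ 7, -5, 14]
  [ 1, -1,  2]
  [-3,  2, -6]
J_3(0)

The characteristic polynomial is
  det(x·I − A) = x^3

Eigenvalues and multiplicities (the geometric multiplicity of λ is n − rank(A − λI), which equals the number of Jordan blocks for λ):
  λ = 0: algebraic multiplicity = 3, geometric multiplicity = 1

Determining the block sizes for each eigenvalue:
  λ = 0: one block (gm = 1), so the single block has size am = 3 → block sizes [3]

Assembling the blocks gives a Jordan form
J =
  [0, 1, 0]
  [0, 0, 1]
  [0, 0, 0]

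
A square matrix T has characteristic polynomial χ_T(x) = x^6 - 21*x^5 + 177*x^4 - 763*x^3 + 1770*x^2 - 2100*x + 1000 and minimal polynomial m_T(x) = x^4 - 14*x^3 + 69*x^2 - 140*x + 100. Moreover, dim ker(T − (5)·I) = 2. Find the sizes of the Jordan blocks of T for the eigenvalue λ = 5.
Block sizes for λ = 5: [2, 1]

Step 1 — from the characteristic polynomial, algebraic multiplicity of λ = 5 is 3. From dim ker(T − (5)·I) = 2, there are exactly 2 Jordan blocks for λ = 5.
Step 2 — from the minimal polynomial, the factor (x − 5)^2 tells us the largest block for λ = 5 has size 2.
Step 3 — with total size 3, 2 blocks, and largest block 2, the block sizes (in nonincreasing order) are [2, 1].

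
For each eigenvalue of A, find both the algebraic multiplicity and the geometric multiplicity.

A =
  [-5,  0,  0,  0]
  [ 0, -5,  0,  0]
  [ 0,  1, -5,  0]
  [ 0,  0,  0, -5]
λ = -5: alg = 4, geom = 3

Step 1 — factor the characteristic polynomial to read off the algebraic multiplicities:
  χ_A(x) = (x + 5)^4

Step 2 — compute geometric multiplicities via the rank-nullity identity g(λ) = n − rank(A − λI):
  rank(A − (-5)·I) = 1, so dim ker(A − (-5)·I) = n − 1 = 3

Summary:
  λ = -5: algebraic multiplicity = 4, geometric multiplicity = 3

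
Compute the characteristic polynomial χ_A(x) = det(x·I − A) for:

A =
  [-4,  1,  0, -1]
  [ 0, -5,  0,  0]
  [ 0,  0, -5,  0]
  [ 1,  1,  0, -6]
x^4 + 20*x^3 + 150*x^2 + 500*x + 625

Expanding det(x·I − A) (e.g. by cofactor expansion or by noting that A is similar to its Jordan form J, which has the same characteristic polynomial as A) gives
  χ_A(x) = x^4 + 20*x^3 + 150*x^2 + 500*x + 625
which factors as (x + 5)^4. The eigenvalues (with algebraic multiplicities) are λ = -5 with multiplicity 4.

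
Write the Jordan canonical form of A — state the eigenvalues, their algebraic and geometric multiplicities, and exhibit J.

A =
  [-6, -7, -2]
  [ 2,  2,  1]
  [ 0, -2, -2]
J_3(-2)

The characteristic polynomial is
  det(x·I − A) = x^3 + 6*x^2 + 12*x + 8 = (x + 2)^3

Eigenvalues and multiplicities (the geometric multiplicity of λ is n − rank(A − λI), which equals the number of Jordan blocks for λ):
  λ = -2: algebraic multiplicity = 3, geometric multiplicity = 1

Determining the block sizes for each eigenvalue:
  λ = -2: one block (gm = 1), so the single block has size am = 3 → block sizes [3]

Assembling the blocks gives a Jordan form
J =
  [-2,  1,  0]
  [ 0, -2,  1]
  [ 0,  0, -2]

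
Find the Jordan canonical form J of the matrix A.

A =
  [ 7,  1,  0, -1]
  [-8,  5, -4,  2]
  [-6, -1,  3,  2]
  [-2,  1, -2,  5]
J_3(5) ⊕ J_1(5)

The characteristic polynomial is
  det(x·I − A) = x^4 - 20*x^3 + 150*x^2 - 500*x + 625 = (x - 5)^4

Eigenvalues and multiplicities (the geometric multiplicity of λ is n − rank(A − λI), which equals the number of Jordan blocks for λ):
  λ = 5: algebraic multiplicity = 4, geometric multiplicity = 2

Determining the block sizes for each eigenvalue:
  λ = 5: with am = 4 and gm = 2, the partition is not yet determined (e.g. several partitions of 4 into 2 parts exist). Let N = A − (5)·I. Computing rank(N^1) = 2, rank(N^2) = 1, rank(N^3) = 0; the number of blocks of size ≥ j is rank(N^{j−1}) − rank(N^j), giving [2, 1, 1]. So we have 1 block(s) of size 3, 1 block(s) of size 1 → block sizes [3, 1]

Assembling the blocks gives a Jordan form
J =
  [5, 1, 0, 0]
  [0, 5, 1, 0]
  [0, 0, 5, 0]
  [0, 0, 0, 5]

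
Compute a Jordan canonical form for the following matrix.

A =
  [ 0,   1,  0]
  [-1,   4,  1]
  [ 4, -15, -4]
J_3(0)

The characteristic polynomial is
  det(x·I − A) = x^3

Eigenvalues and multiplicities (the geometric multiplicity of λ is n − rank(A − λI), which equals the number of Jordan blocks for λ):
  λ = 0: algebraic multiplicity = 3, geometric multiplicity = 1

Determining the block sizes for each eigenvalue:
  λ = 0: one block (gm = 1), so the single block has size am = 3 → block sizes [3]

Assembling the blocks gives a Jordan form
J =
  [0, 1, 0]
  [0, 0, 1]
  [0, 0, 0]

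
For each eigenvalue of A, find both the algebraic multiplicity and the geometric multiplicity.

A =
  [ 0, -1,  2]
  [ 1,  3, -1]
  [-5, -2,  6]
λ = 3: alg = 3, geom = 1

Step 1 — factor the characteristic polynomial to read off the algebraic multiplicities:
  χ_A(x) = (x - 3)^3

Step 2 — compute geometric multiplicities via the rank-nullity identity g(λ) = n − rank(A − λI):
  rank(A − (3)·I) = 2, so dim ker(A − (3)·I) = n − 2 = 1

Summary:
  λ = 3: algebraic multiplicity = 3, geometric multiplicity = 1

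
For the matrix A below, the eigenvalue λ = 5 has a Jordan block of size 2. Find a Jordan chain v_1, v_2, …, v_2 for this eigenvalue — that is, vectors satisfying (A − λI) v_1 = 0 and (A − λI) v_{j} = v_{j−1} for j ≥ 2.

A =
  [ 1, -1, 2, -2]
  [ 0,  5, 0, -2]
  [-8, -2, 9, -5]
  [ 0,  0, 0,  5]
A Jordan chain for λ = 5 of length 2:
v_1 = (-4, 0, -8, 0)ᵀ
v_2 = (1, 0, 0, 0)ᵀ

Let N = A − (5)·I. We want v_2 with N^2 v_2 = 0 but N^1 v_2 ≠ 0; then v_{j-1} := N · v_j for j = 2, …, 2.

Pick v_2 = (1, 0, 0, 0)ᵀ.
Then v_1 = N · v_2 = (-4, 0, -8, 0)ᵀ.

Sanity check: (A − (5)·I) v_1 = (0, 0, 0, 0)ᵀ = 0. ✓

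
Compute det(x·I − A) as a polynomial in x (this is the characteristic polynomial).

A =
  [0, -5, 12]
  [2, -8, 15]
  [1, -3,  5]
x^3 + 3*x^2 + 3*x + 1

Expanding det(x·I − A) (e.g. by cofactor expansion or by noting that A is similar to its Jordan form J, which has the same characteristic polynomial as A) gives
  χ_A(x) = x^3 + 3*x^2 + 3*x + 1
which factors as (x + 1)^3. The eigenvalues (with algebraic multiplicities) are λ = -1 with multiplicity 3.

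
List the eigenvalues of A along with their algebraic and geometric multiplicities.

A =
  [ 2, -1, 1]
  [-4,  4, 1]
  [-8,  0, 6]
λ = 4: alg = 3, geom = 1

Step 1 — factor the characteristic polynomial to read off the algebraic multiplicities:
  χ_A(x) = (x - 4)^3

Step 2 — compute geometric multiplicities via the rank-nullity identity g(λ) = n − rank(A − λI):
  rank(A − (4)·I) = 2, so dim ker(A − (4)·I) = n − 2 = 1

Summary:
  λ = 4: algebraic multiplicity = 3, geometric multiplicity = 1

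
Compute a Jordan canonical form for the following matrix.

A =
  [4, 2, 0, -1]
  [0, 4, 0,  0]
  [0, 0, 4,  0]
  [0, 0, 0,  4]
J_2(4) ⊕ J_1(4) ⊕ J_1(4)

The characteristic polynomial is
  det(x·I − A) = x^4 - 16*x^3 + 96*x^2 - 256*x + 256 = (x - 4)^4

Eigenvalues and multiplicities (the geometric multiplicity of λ is n − rank(A − λI), which equals the number of Jordan blocks for λ):
  λ = 4: algebraic multiplicity = 4, geometric multiplicity = 3

Determining the block sizes for each eigenvalue:
  λ = 4: 3 blocks summing to 4 forces exactly one block of size 2 and the rest size 1 → block sizes [2, 1, 1]

Assembling the blocks gives a Jordan form
J =
  [4, 1, 0, 0]
  [0, 4, 0, 0]
  [0, 0, 4, 0]
  [0, 0, 0, 4]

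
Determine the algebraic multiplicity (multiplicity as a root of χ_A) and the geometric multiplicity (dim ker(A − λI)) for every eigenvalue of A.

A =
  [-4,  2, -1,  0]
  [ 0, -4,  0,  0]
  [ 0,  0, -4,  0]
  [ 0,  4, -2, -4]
λ = -4: alg = 4, geom = 3

Step 1 — factor the characteristic polynomial to read off the algebraic multiplicities:
  χ_A(x) = (x + 4)^4

Step 2 — compute geometric multiplicities via the rank-nullity identity g(λ) = n − rank(A − λI):
  rank(A − (-4)·I) = 1, so dim ker(A − (-4)·I) = n − 1 = 3

Summary:
  λ = -4: algebraic multiplicity = 4, geometric multiplicity = 3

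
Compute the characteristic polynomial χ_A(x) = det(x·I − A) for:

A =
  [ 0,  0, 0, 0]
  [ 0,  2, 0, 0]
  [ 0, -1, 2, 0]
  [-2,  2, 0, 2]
x^4 - 6*x^3 + 12*x^2 - 8*x

Expanding det(x·I − A) (e.g. by cofactor expansion or by noting that A is similar to its Jordan form J, which has the same characteristic polynomial as A) gives
  χ_A(x) = x^4 - 6*x^3 + 12*x^2 - 8*x
which factors as x*(x - 2)^3. The eigenvalues (with algebraic multiplicities) are λ = 0 with multiplicity 1, λ = 2 with multiplicity 3.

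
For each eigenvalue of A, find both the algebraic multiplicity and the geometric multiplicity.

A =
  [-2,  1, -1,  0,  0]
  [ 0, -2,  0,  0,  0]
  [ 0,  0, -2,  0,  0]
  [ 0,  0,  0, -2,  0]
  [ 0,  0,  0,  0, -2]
λ = -2: alg = 5, geom = 4

Step 1 — factor the characteristic polynomial to read off the algebraic multiplicities:
  χ_A(x) = (x + 2)^5

Step 2 — compute geometric multiplicities via the rank-nullity identity g(λ) = n − rank(A − λI):
  rank(A − (-2)·I) = 1, so dim ker(A − (-2)·I) = n − 1 = 4

Summary:
  λ = -2: algebraic multiplicity = 5, geometric multiplicity = 4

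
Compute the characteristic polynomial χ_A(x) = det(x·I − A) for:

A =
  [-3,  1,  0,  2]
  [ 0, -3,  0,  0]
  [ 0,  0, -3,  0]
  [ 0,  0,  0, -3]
x^4 + 12*x^3 + 54*x^2 + 108*x + 81

Expanding det(x·I − A) (e.g. by cofactor expansion or by noting that A is similar to its Jordan form J, which has the same characteristic polynomial as A) gives
  χ_A(x) = x^4 + 12*x^3 + 54*x^2 + 108*x + 81
which factors as (x + 3)^4. The eigenvalues (with algebraic multiplicities) are λ = -3 with multiplicity 4.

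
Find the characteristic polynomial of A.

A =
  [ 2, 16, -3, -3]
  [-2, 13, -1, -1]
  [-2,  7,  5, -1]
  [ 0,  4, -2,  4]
x^4 - 24*x^3 + 216*x^2 - 864*x + 1296

Expanding det(x·I − A) (e.g. by cofactor expansion or by noting that A is similar to its Jordan form J, which has the same characteristic polynomial as A) gives
  χ_A(x) = x^4 - 24*x^3 + 216*x^2 - 864*x + 1296
which factors as (x - 6)^4. The eigenvalues (with algebraic multiplicities) are λ = 6 with multiplicity 4.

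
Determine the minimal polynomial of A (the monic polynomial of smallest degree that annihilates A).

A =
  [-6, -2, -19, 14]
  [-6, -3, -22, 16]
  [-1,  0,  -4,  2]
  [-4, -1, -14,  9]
x^2 + 2*x + 1

The characteristic polynomial is χ_A(x) = (x + 1)^4, so the eigenvalues are known. The minimal polynomial is
  m_A(x) = Π_λ (x − λ)^{k_λ}
where k_λ is the size of the *largest* Jordan block for λ (equivalently, the smallest k with (A − λI)^k v = 0 for every generalised eigenvector v of λ).

  λ = -1: largest Jordan block has size 2, contributing (x + 1)^2

So m_A(x) = (x + 1)^2 = x^2 + 2*x + 1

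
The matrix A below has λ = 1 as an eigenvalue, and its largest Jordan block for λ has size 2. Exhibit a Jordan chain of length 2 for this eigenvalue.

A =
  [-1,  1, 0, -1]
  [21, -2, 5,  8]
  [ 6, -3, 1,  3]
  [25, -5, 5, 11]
A Jordan chain for λ = 1 of length 2:
v_1 = (3, 6, -9, 0)ᵀ
v_2 = (1, 5, 0, 0)ᵀ

Let N = A − (1)·I. We want v_2 with N^2 v_2 = 0 but N^1 v_2 ≠ 0; then v_{j-1} := N · v_j for j = 2, …, 2.

Pick v_2 = (1, 5, 0, 0)ᵀ.
Then v_1 = N · v_2 = (3, 6, -9, 0)ᵀ.

Sanity check: (A − (1)·I) v_1 = (0, 0, 0, 0)ᵀ = 0. ✓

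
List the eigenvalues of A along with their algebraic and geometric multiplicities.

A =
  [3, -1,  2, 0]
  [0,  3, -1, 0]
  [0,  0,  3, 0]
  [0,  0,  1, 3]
λ = 3: alg = 4, geom = 2

Step 1 — factor the characteristic polynomial to read off the algebraic multiplicities:
  χ_A(x) = (x - 3)^4

Step 2 — compute geometric multiplicities via the rank-nullity identity g(λ) = n − rank(A − λI):
  rank(A − (3)·I) = 2, so dim ker(A − (3)·I) = n − 2 = 2

Summary:
  λ = 3: algebraic multiplicity = 4, geometric multiplicity = 2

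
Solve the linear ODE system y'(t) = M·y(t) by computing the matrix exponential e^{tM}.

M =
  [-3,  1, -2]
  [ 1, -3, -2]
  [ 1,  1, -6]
e^{tM} =
  [t*exp(-4*t) + exp(-4*t), t*exp(-4*t), -2*t*exp(-4*t)]
  [t*exp(-4*t), t*exp(-4*t) + exp(-4*t), -2*t*exp(-4*t)]
  [t*exp(-4*t), t*exp(-4*t), -2*t*exp(-4*t) + exp(-4*t)]

Strategy: write M = P · J · P⁻¹ where J is a Jordan canonical form, so e^{tM} = P · e^{tJ} · P⁻¹, and e^{tJ} can be computed block-by-block.

M has Jordan form
J =
  [-4,  1,  0]
  [ 0, -4,  0]
  [ 0,  0, -4]
(up to reordering of blocks).

Per-block formulas:
  For a 1×1 block at λ = -4: exp(t · [-4]) = [e^(-4t)].
  For a 2×2 Jordan block J_2(-4): exp(t · J_2(-4)) = e^(-4t)·(I + t·N), where N is the 2×2 nilpotent shift.

After assembling e^{tJ} and conjugating by P, we get:

e^{tM} =
  [t*exp(-4*t) + exp(-4*t), t*exp(-4*t), -2*t*exp(-4*t)]
  [t*exp(-4*t), t*exp(-4*t) + exp(-4*t), -2*t*exp(-4*t)]
  [t*exp(-4*t), t*exp(-4*t), -2*t*exp(-4*t) + exp(-4*t)]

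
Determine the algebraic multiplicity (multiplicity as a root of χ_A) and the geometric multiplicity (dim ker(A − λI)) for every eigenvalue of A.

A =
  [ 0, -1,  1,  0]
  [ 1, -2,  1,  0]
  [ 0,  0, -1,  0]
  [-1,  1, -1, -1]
λ = -1: alg = 4, geom = 3

Step 1 — factor the characteristic polynomial to read off the algebraic multiplicities:
  χ_A(x) = (x + 1)^4

Step 2 — compute geometric multiplicities via the rank-nullity identity g(λ) = n − rank(A − λI):
  rank(A − (-1)·I) = 1, so dim ker(A − (-1)·I) = n − 1 = 3

Summary:
  λ = -1: algebraic multiplicity = 4, geometric multiplicity = 3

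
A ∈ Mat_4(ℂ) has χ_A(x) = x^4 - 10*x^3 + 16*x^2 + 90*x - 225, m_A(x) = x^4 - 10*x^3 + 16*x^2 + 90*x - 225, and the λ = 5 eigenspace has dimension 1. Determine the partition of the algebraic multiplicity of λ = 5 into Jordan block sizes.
Block sizes for λ = 5: [2]

Step 1 — from the characteristic polynomial, algebraic multiplicity of λ = 5 is 2. From dim ker(A − (5)·I) = 1, there are exactly 1 Jordan blocks for λ = 5.
Step 2 — from the minimal polynomial, the factor (x − 5)^2 tells us the largest block for λ = 5 has size 2.
Step 3 — with total size 2, 1 blocks, and largest block 2, the block sizes (in nonincreasing order) are [2].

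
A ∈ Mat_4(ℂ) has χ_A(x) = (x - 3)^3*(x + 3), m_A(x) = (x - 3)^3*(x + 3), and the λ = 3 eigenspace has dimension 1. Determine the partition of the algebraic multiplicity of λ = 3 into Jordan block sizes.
Block sizes for λ = 3: [3]

Step 1 — from the characteristic polynomial, algebraic multiplicity of λ = 3 is 3. From dim ker(A − (3)·I) = 1, there are exactly 1 Jordan blocks for λ = 3.
Step 2 — from the minimal polynomial, the factor (x − 3)^3 tells us the largest block for λ = 3 has size 3.
Step 3 — with total size 3, 1 blocks, and largest block 3, the block sizes (in nonincreasing order) are [3].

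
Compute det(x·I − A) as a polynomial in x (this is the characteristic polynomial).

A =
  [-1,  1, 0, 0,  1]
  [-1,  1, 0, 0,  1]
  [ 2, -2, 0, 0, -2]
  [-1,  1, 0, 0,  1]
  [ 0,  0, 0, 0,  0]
x^5

Expanding det(x·I − A) (e.g. by cofactor expansion or by noting that A is similar to its Jordan form J, which has the same characteristic polynomial as A) gives
  χ_A(x) = x^5
which factors as x^5. The eigenvalues (with algebraic multiplicities) are λ = 0 with multiplicity 5.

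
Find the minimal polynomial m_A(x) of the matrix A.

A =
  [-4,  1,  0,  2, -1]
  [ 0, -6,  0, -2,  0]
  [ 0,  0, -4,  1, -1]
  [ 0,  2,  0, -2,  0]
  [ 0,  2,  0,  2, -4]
x^2 + 8*x + 16

The characteristic polynomial is χ_A(x) = (x + 4)^5, so the eigenvalues are known. The minimal polynomial is
  m_A(x) = Π_λ (x − λ)^{k_λ}
where k_λ is the size of the *largest* Jordan block for λ (equivalently, the smallest k with (A − λI)^k v = 0 for every generalised eigenvector v of λ).

  λ = -4: largest Jordan block has size 2, contributing (x + 4)^2

So m_A(x) = (x + 4)^2 = x^2 + 8*x + 16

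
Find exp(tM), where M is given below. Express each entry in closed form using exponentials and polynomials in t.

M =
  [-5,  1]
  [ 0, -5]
e^{tM} =
  [exp(-5*t), t*exp(-5*t)]
  [0, exp(-5*t)]

Strategy: write M = P · J · P⁻¹ where J is a Jordan canonical form, so e^{tM} = P · e^{tJ} · P⁻¹, and e^{tJ} can be computed block-by-block.

M has Jordan form
J =
  [-5,  1]
  [ 0, -5]
(up to reordering of blocks).

Per-block formulas:
  For a 2×2 Jordan block J_2(-5): exp(t · J_2(-5)) = e^(-5t)·(I + t·N), where N is the 2×2 nilpotent shift.

After assembling e^{tJ} and conjugating by P, we get:

e^{tM} =
  [exp(-5*t), t*exp(-5*t)]
  [0, exp(-5*t)]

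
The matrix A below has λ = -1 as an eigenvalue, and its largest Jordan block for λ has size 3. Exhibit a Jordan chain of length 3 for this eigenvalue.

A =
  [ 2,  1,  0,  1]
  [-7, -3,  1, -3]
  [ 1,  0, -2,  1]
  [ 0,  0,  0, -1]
A Jordan chain for λ = -1 of length 3:
v_1 = (2, -6, 2, 0)ᵀ
v_2 = (3, -7, 1, 0)ᵀ
v_3 = (1, 0, 0, 0)ᵀ

Let N = A − (-1)·I. We want v_3 with N^3 v_3 = 0 but N^2 v_3 ≠ 0; then v_{j-1} := N · v_j for j = 3, …, 2.

Pick v_3 = (1, 0, 0, 0)ᵀ.
Then v_2 = N · v_3 = (3, -7, 1, 0)ᵀ.
Then v_1 = N · v_2 = (2, -6, 2, 0)ᵀ.

Sanity check: (A − (-1)·I) v_1 = (0, 0, 0, 0)ᵀ = 0. ✓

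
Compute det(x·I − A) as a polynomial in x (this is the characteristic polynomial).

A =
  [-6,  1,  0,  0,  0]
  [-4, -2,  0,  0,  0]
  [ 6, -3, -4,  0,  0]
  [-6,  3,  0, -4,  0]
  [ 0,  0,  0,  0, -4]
x^5 + 20*x^4 + 160*x^3 + 640*x^2 + 1280*x + 1024

Expanding det(x·I − A) (e.g. by cofactor expansion or by noting that A is similar to its Jordan form J, which has the same characteristic polynomial as A) gives
  χ_A(x) = x^5 + 20*x^4 + 160*x^3 + 640*x^2 + 1280*x + 1024
which factors as (x + 4)^5. The eigenvalues (with algebraic multiplicities) are λ = -4 with multiplicity 5.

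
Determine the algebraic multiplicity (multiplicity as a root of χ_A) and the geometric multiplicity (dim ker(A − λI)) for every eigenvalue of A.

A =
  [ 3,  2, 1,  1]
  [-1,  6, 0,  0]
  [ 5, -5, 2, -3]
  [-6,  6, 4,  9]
λ = 5: alg = 4, geom = 2

Step 1 — factor the characteristic polynomial to read off the algebraic multiplicities:
  χ_A(x) = (x - 5)^4

Step 2 — compute geometric multiplicities via the rank-nullity identity g(λ) = n − rank(A − λI):
  rank(A − (5)·I) = 2, so dim ker(A − (5)·I) = n − 2 = 2

Summary:
  λ = 5: algebraic multiplicity = 4, geometric multiplicity = 2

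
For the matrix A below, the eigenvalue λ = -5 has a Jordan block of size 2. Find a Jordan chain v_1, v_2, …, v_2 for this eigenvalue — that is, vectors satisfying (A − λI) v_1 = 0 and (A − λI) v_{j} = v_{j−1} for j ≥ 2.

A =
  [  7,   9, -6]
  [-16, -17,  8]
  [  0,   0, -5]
A Jordan chain for λ = -5 of length 2:
v_1 = (12, -16, 0)ᵀ
v_2 = (1, 0, 0)ᵀ

Let N = A − (-5)·I. We want v_2 with N^2 v_2 = 0 but N^1 v_2 ≠ 0; then v_{j-1} := N · v_j for j = 2, …, 2.

Pick v_2 = (1, 0, 0)ᵀ.
Then v_1 = N · v_2 = (12, -16, 0)ᵀ.

Sanity check: (A − (-5)·I) v_1 = (0, 0, 0)ᵀ = 0. ✓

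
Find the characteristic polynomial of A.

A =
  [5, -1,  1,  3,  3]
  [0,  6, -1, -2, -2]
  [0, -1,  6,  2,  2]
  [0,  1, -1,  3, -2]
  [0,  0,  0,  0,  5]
x^5 - 25*x^4 + 250*x^3 - 1250*x^2 + 3125*x - 3125

Expanding det(x·I − A) (e.g. by cofactor expansion or by noting that A is similar to its Jordan form J, which has the same characteristic polynomial as A) gives
  χ_A(x) = x^5 - 25*x^4 + 250*x^3 - 1250*x^2 + 3125*x - 3125
which factors as (x - 5)^5. The eigenvalues (with algebraic multiplicities) are λ = 5 with multiplicity 5.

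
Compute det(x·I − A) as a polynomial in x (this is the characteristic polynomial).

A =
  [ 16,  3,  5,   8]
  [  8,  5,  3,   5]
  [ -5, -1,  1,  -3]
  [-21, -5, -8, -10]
x^4 - 12*x^3 + 54*x^2 - 108*x + 81

Expanding det(x·I − A) (e.g. by cofactor expansion or by noting that A is similar to its Jordan form J, which has the same characteristic polynomial as A) gives
  χ_A(x) = x^4 - 12*x^3 + 54*x^2 - 108*x + 81
which factors as (x - 3)^4. The eigenvalues (with algebraic multiplicities) are λ = 3 with multiplicity 4.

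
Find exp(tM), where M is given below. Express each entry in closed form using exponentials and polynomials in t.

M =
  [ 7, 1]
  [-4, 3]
e^{tM} =
  [2*t*exp(5*t) + exp(5*t), t*exp(5*t)]
  [-4*t*exp(5*t), -2*t*exp(5*t) + exp(5*t)]

Strategy: write M = P · J · P⁻¹ where J is a Jordan canonical form, so e^{tM} = P · e^{tJ} · P⁻¹, and e^{tJ} can be computed block-by-block.

M has Jordan form
J =
  [5, 1]
  [0, 5]
(up to reordering of blocks).

Per-block formulas:
  For a 2×2 Jordan block J_2(5): exp(t · J_2(5)) = e^(5t)·(I + t·N), where N is the 2×2 nilpotent shift.

After assembling e^{tJ} and conjugating by P, we get:

e^{tM} =
  [2*t*exp(5*t) + exp(5*t), t*exp(5*t)]
  [-4*t*exp(5*t), -2*t*exp(5*t) + exp(5*t)]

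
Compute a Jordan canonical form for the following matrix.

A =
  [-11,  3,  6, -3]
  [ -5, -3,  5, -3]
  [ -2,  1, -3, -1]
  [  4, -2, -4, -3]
J_3(-5) ⊕ J_1(-5)

The characteristic polynomial is
  det(x·I − A) = x^4 + 20*x^3 + 150*x^2 + 500*x + 625 = (x + 5)^4

Eigenvalues and multiplicities (the geometric multiplicity of λ is n − rank(A − λI), which equals the number of Jordan blocks for λ):
  λ = -5: algebraic multiplicity = 4, geometric multiplicity = 2

Determining the block sizes for each eigenvalue:
  λ = -5: with am = 4 and gm = 2, the partition is not yet determined (e.g. several partitions of 4 into 2 parts exist). Let N = A − (-5)·I. Computing rank(N^1) = 2, rank(N^2) = 1, rank(N^3) = 0; the number of blocks of size ≥ j is rank(N^{j−1}) − rank(N^j), giving [2, 1, 1]. So we have 1 block(s) of size 3, 1 block(s) of size 1 → block sizes [3, 1]

Assembling the blocks gives a Jordan form
J =
  [-5,  1,  0,  0]
  [ 0, -5,  1,  0]
  [ 0,  0, -5,  0]
  [ 0,  0,  0, -5]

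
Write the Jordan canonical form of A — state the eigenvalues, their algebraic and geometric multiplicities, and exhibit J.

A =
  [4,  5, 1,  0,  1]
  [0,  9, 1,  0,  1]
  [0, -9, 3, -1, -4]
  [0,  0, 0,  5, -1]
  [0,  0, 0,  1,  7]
J_1(4) ⊕ J_2(6) ⊕ J_2(6)

The characteristic polynomial is
  det(x·I − A) = x^5 - 28*x^4 + 312*x^3 - 1728*x^2 + 4752*x - 5184 = (x - 6)^4*(x - 4)

Eigenvalues and multiplicities (the geometric multiplicity of λ is n − rank(A − λI), which equals the number of Jordan blocks for λ):
  λ = 4: algebraic multiplicity = 1, geometric multiplicity = 1
  λ = 6: algebraic multiplicity = 4, geometric multiplicity = 2

Determining the block sizes for each eigenvalue:
  λ = 4: one block (gm = 1), so the single block has size am = 1 → block sizes [1]
  λ = 6: with am = 4 and gm = 2, the partition is not yet determined (e.g. several partitions of 4 into 2 parts exist). Let N = A − (6)·I. Computing rank(N^1) = 3, rank(N^2) = 1; the number of blocks of size ≥ j is rank(N^{j−1}) − rank(N^j), giving [2, 2]. So we have 2 block(s) of size 2 → block sizes [2, 2]

Assembling the blocks gives a Jordan form
J =
  [4, 0, 0, 0, 0]
  [0, 6, 1, 0, 0]
  [0, 0, 6, 0, 0]
  [0, 0, 0, 6, 1]
  [0, 0, 0, 0, 6]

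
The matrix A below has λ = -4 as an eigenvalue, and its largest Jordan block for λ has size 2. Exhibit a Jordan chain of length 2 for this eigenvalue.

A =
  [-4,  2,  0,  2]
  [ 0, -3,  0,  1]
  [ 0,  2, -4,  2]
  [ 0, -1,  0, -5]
A Jordan chain for λ = -4 of length 2:
v_1 = (2, 1, 2, -1)ᵀ
v_2 = (0, 1, 0, 0)ᵀ

Let N = A − (-4)·I. We want v_2 with N^2 v_2 = 0 but N^1 v_2 ≠ 0; then v_{j-1} := N · v_j for j = 2, …, 2.

Pick v_2 = (0, 1, 0, 0)ᵀ.
Then v_1 = N · v_2 = (2, 1, 2, -1)ᵀ.

Sanity check: (A − (-4)·I) v_1 = (0, 0, 0, 0)ᵀ = 0. ✓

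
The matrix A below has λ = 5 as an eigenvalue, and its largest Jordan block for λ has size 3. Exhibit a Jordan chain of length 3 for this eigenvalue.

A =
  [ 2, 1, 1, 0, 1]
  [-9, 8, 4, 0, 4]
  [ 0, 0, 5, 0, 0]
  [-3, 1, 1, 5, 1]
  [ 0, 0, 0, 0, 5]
A Jordan chain for λ = 5 of length 3:
v_1 = (1, 3, 0, 1, 0)ᵀ
v_2 = (1, 4, 0, 1, 0)ᵀ
v_3 = (0, 0, 1, 0, 0)ᵀ

Let N = A − (5)·I. We want v_3 with N^3 v_3 = 0 but N^2 v_3 ≠ 0; then v_{j-1} := N · v_j for j = 3, …, 2.

Pick v_3 = (0, 0, 1, 0, 0)ᵀ.
Then v_2 = N · v_3 = (1, 4, 0, 1, 0)ᵀ.
Then v_1 = N · v_2 = (1, 3, 0, 1, 0)ᵀ.

Sanity check: (A − (5)·I) v_1 = (0, 0, 0, 0, 0)ᵀ = 0. ✓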